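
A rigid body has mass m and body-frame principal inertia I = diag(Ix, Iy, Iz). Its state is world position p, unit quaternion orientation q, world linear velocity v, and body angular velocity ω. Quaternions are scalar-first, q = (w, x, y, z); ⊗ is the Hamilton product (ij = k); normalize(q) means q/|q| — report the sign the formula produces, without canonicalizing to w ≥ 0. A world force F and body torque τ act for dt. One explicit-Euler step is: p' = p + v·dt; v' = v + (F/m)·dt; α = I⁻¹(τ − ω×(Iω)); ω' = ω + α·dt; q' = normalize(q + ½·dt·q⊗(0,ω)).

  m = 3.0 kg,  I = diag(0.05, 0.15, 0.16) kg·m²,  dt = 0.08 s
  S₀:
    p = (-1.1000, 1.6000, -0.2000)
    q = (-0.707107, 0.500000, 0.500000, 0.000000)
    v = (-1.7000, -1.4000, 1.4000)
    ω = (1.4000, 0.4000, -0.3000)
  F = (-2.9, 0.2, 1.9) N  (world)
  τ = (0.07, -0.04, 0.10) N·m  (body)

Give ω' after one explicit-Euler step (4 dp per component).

ω' = (1.5139, 0.3540, -0.2780)

ω×(Iω) gyroscopic = (-0.0012, 0.0462, 0.0560)
α = I⁻¹(τ − ω×Iω) = (1.4240, -0.5747, 0.2750)
ω' = ω + α·dt = (1.5139, 0.3540, -0.2780)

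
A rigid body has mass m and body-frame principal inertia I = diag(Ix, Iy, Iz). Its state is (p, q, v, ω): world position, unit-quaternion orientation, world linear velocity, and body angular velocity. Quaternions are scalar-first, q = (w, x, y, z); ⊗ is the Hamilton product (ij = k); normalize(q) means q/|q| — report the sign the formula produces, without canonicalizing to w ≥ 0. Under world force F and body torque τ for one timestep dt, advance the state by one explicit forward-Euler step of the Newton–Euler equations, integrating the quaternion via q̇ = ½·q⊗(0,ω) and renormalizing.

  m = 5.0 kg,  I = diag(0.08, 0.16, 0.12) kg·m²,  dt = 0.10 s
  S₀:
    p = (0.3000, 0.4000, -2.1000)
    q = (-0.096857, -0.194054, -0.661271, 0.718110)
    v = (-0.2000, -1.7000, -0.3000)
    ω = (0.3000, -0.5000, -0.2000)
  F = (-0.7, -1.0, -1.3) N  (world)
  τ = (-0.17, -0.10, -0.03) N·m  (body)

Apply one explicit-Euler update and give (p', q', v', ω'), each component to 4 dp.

gyro term ω×Iω = (-0.0040, 0.0024, -0.0120)
α = I⁻¹(τ − ω×Iω) = (-2.0750, -0.6400, -0.1500)
new body rate ω' = (0.0925, -0.5640, -0.2150)
2q̇ = q⊗(0,ω) = (-0.1287973, 0.4622521, 0.2250507, 0.3147797)
q + ½dt·q⊗(0,ω), renormalized = (-0.1032, -0.1709, -0.6497, 0.7335)
new position p' = (0.2800, 0.2300, -2.1300)
v + (F/m)dt = (-0.2140, -1.7200, -0.3260)

p' = (0.2800, 0.2300, -2.1300)
q' = (-0.1032, -0.1709, -0.6497, 0.7335)
v' = (-0.2140, -1.7200, -0.3260)
ω' = (0.0925, -0.5640, -0.2150)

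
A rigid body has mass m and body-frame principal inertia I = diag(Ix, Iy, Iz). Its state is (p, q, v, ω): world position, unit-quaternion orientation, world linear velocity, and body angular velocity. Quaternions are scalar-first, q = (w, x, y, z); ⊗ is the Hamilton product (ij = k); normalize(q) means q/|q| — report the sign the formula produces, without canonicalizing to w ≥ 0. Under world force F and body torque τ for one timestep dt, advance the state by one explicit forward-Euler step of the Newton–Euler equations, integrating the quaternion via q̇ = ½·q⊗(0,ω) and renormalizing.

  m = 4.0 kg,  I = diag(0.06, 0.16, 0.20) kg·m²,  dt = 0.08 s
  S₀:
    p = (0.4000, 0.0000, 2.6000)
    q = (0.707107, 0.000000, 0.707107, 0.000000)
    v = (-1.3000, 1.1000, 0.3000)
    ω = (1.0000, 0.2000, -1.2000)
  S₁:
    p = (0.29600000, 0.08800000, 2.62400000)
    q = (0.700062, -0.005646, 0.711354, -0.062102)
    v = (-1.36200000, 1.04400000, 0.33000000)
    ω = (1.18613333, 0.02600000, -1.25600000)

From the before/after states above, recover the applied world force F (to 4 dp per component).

F = (-3.1000, -2.8000, 1.5000)

v₁ − v₀ = (-0.06200000, -0.05600000, 0.03000000)
m·(v₁−v₀)/dt = (-3.1000, -2.8000, 1.5000)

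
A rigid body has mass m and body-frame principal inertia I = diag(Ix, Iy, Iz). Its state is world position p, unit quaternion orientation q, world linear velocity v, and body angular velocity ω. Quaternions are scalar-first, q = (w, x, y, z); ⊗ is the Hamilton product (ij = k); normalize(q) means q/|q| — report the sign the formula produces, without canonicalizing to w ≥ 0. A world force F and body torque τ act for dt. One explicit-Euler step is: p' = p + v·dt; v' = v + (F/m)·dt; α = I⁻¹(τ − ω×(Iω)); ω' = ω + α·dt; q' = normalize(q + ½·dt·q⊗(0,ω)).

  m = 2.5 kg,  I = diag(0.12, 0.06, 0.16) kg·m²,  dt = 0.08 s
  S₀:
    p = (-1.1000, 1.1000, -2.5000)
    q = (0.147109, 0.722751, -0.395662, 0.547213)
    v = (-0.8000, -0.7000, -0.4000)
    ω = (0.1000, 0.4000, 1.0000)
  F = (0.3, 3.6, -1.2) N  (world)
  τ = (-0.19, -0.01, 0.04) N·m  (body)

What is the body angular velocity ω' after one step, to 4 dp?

gyro term ω×Iω = (0.0400, -0.0040, -0.0024)
angular accel α = (-1.9167, -0.1000, 0.2650)
new body rate ω' = (-0.0533, 0.3920, 1.0212)

ω' = (-0.0533, 0.3920, 1.0212)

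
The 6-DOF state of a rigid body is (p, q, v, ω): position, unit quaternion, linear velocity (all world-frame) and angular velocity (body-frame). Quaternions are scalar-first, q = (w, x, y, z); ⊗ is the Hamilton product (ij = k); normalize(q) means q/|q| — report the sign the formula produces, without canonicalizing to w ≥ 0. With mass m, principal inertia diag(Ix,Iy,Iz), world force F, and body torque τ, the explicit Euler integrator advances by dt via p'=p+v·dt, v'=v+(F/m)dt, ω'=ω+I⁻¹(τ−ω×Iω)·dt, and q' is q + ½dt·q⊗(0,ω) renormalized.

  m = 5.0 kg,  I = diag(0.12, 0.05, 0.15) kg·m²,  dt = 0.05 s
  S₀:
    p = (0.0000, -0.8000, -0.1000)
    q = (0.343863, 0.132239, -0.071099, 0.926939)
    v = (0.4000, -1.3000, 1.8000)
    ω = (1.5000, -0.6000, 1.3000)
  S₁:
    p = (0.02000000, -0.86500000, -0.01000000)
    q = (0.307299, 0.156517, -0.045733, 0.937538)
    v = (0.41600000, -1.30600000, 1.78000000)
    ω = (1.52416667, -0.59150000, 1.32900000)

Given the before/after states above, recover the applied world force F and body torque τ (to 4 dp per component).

F = (1.6000, -0.6000, -2.0000)
τ = (-0.0200, -0.0500, 0.1500)

rate change Δω = (0.02416667, 0.00850000, 0.02900000)
applied torque τ = (-0.0200, -0.0500, 0.1500)
v₁ − v₀ = (0.01600000, -0.00600000, -0.02000000)
applied force F = (1.6000, -0.6000, -2.0000)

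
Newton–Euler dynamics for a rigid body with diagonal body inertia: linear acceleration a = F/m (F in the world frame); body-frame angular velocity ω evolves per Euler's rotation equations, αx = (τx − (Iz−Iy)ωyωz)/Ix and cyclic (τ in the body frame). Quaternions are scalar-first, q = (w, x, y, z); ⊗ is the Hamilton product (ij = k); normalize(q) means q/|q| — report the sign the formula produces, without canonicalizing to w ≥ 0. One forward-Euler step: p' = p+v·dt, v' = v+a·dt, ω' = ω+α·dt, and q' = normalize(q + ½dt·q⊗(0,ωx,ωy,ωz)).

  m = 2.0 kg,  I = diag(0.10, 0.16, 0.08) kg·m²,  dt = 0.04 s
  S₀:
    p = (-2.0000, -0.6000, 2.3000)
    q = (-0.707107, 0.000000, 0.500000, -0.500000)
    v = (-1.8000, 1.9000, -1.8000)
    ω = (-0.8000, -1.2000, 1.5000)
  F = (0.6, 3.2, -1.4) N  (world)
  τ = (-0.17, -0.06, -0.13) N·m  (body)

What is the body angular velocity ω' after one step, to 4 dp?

gyro term ω×Iω = (0.1440, -0.0240, 0.0576)
angular accel α = (-3.1400, -0.2250, -2.3450)
ω + α·dt = (-0.9256, -1.2090, 1.4062)

ω' = (-0.9256, -1.2090, 1.4062)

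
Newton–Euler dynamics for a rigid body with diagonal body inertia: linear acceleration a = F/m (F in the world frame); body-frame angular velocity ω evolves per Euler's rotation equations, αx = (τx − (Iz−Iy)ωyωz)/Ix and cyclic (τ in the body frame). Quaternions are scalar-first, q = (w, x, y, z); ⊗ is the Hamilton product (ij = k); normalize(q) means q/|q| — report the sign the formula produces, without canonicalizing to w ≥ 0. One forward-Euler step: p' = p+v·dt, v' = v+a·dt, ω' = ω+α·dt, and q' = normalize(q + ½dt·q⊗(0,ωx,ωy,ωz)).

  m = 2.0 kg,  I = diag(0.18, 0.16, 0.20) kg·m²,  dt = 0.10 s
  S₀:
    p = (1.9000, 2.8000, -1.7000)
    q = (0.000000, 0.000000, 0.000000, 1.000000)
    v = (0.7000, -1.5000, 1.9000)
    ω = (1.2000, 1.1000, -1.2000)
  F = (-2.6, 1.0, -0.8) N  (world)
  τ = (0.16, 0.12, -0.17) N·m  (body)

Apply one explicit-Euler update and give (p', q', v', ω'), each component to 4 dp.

angular accel α = (1.1822, 0.5700, -0.7180)
new body rate ω' = (1.3182, 1.1570, -1.2718)
q⊗(0,ω) = (1.2000000, -1.1000000, 1.2000000, 0.0000000)
updated quaternion q' = (0.0597, -0.0547, 0.0597, 0.9949)
a = F/m = (-1.3000, 0.5000, -0.4000)
p' = p + v·dt = (1.9700, 2.6500, -1.5100)
v' = v + a·dt = (0.5700, -1.4500, 1.8600)

p' = (1.9700, 2.6500, -1.5100)
q' = (0.0597, -0.0547, 0.0597, 0.9949)
v' = (0.5700, -1.4500, 1.8600)
ω' = (1.3182, 1.1570, -1.2718)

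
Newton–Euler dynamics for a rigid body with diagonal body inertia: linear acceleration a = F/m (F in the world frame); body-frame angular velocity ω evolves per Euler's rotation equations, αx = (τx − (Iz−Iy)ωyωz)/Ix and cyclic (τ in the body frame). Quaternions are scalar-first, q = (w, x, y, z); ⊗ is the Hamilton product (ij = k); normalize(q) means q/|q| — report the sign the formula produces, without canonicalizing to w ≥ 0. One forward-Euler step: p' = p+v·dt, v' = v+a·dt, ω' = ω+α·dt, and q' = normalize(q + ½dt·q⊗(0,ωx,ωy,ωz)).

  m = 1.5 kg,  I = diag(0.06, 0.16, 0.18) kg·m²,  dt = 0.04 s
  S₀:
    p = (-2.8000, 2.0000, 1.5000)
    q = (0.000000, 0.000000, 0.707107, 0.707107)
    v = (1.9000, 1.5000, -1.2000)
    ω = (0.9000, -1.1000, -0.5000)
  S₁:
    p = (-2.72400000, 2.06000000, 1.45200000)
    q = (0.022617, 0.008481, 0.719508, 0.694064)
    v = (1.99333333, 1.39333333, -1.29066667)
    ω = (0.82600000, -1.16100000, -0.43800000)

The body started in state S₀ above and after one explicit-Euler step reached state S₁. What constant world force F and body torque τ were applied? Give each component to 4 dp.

Δω = ω₁−ω₀ = (-0.07400000, -0.06100000, 0.06200000)
precession coupling = (0.0110, 0.0540, -0.0990)
τ = I·(Δω/dt) + ω₀×(Iω₀) = (-0.1000, -0.1900, 0.1800)
Δv = v₁−v₀ = (0.09333333, -0.10666667, -0.09066667)
F = m·Δv/dt = (3.5000, -4.0000, -3.4000)

F = (3.5000, -4.0000, -3.4000)
τ = (-0.1000, -0.1900, 0.1800)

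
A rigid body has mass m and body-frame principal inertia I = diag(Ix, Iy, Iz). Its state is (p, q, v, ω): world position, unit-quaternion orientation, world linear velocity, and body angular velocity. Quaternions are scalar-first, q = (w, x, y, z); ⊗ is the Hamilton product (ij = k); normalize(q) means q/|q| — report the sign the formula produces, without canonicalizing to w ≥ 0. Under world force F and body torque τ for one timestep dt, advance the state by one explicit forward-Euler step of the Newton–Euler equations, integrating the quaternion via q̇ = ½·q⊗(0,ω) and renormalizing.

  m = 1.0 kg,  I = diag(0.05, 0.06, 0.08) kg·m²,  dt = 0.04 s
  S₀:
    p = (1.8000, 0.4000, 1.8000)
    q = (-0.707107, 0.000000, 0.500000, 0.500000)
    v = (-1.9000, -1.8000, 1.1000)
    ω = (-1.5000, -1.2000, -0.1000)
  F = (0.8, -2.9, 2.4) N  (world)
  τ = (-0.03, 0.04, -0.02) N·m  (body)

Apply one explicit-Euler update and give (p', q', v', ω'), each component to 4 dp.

(τ − ω×Iω)/I = (-0.6480, 0.7417, -0.4750)
ω + α·dt = (-1.5259, -1.1703, -0.1190)
2q̇ = q⊗(0,ω) = (0.6500000, 1.6106605, 0.0985284, 0.8207107)
updated quaternion q' = (-0.6936, 0.0322, 0.5016, 0.5160)
new position p' = (1.7240, 0.3280, 1.8440)
v + (F/m)dt = (-1.8680, -1.9160, 1.1960)

p' = (1.7240, 0.3280, 1.8440)
q' = (-0.6936, 0.0322, 0.5016, 0.5160)
v' = (-1.8680, -1.9160, 1.1960)
ω' = (-1.5259, -1.1703, -0.1190)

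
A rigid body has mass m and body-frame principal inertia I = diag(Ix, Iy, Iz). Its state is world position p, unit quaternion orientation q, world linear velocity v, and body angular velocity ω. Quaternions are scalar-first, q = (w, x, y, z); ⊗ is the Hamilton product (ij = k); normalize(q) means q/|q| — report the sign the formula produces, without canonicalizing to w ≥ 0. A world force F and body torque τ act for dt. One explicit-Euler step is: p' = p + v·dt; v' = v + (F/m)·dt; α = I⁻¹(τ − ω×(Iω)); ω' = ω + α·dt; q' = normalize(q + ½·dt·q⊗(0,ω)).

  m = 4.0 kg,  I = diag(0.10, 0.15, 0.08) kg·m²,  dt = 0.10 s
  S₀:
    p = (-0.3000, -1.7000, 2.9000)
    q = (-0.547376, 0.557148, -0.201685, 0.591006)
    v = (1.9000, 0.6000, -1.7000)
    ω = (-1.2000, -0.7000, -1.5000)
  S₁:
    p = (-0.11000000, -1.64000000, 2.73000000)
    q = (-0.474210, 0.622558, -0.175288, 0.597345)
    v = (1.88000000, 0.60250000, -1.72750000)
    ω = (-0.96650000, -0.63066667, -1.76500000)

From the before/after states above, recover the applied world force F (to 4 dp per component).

F = (-0.8000, 0.1000, -1.1000)

Δv = v₁−v₀ = (-0.02000000, 0.00250000, -0.02750000)
applied force F = (-0.8000, 0.1000, -1.1000)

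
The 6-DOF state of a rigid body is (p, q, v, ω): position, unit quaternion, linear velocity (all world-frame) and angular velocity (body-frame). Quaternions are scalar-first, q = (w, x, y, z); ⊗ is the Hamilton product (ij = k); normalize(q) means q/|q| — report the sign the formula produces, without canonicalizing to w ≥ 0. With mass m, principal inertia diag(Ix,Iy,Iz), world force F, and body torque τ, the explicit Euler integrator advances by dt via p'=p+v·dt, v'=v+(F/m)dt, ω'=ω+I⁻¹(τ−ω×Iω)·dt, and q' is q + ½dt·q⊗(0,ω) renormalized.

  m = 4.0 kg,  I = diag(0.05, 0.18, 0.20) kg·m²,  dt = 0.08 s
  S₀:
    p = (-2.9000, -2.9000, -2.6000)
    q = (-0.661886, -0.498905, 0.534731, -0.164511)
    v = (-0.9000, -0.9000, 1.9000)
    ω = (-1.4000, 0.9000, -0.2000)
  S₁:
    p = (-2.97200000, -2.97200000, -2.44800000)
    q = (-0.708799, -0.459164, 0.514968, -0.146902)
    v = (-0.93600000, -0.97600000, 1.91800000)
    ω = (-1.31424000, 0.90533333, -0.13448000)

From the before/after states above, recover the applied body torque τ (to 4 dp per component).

τ = (0.0500, -0.0300, 0.0000)

Δω = ω₁−ω₀ = (0.08576000, 0.00533333, 0.06552000)
τ = I·(Δω/dt) + ω₀×(Iω₀) = (0.0500, -0.0300, 0.0000)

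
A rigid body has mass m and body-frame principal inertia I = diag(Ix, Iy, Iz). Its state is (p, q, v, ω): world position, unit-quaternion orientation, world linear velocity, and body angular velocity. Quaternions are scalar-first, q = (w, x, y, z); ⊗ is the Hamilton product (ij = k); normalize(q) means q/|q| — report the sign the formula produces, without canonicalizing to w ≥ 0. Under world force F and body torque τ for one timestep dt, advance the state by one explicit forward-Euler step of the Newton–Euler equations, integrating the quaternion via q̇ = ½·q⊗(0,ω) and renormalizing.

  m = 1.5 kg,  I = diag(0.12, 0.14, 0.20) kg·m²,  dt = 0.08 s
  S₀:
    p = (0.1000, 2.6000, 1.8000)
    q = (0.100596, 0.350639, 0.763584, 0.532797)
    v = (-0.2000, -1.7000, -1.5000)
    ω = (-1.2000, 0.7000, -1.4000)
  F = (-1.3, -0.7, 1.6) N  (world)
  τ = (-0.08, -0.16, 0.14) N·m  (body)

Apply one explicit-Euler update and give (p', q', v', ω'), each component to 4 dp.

p' = (0.0840, 2.4640, 1.6800)
q' = (0.1255, 0.2872, 0.7581, 0.5719)
v' = (-0.2693, -1.7373, -1.4147)
ω' = (-1.2141, 0.6854, -1.3373)

p' = p + v·dt = (0.0840, 2.4640, 1.6800)
new velocity v' = (-0.2693, -1.7373, -1.4147)
gyro term ω×Iω = (-0.0588, -0.1344, -0.0168)
(τ − ω×Iω)/I = (-0.1767, -0.1829, 0.7840)
ω' = ω + α·dt = (-1.2141, 0.6854, -1.3373)
Hamilton product q⊗(0,ω) = (0.6321738, -1.5626907, -0.0780446, 1.0209137)
updated quaternion q' = (0.1255, 0.2872, 0.7581, 0.5719)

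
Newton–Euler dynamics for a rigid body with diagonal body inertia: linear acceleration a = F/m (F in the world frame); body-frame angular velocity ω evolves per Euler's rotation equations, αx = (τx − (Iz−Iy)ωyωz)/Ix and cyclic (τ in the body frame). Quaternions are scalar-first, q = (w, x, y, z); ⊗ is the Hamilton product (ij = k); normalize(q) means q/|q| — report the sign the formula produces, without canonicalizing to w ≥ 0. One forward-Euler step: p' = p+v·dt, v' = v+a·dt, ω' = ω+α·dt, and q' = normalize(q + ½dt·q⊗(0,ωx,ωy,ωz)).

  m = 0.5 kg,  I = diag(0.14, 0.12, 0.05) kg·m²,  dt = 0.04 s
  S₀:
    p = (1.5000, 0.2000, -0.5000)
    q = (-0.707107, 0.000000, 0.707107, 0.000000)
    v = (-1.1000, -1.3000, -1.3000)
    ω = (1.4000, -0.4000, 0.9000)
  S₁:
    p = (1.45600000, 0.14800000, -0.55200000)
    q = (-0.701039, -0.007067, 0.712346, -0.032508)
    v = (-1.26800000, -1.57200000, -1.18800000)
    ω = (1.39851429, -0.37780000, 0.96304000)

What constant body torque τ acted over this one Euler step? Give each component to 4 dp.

τ = (0.0200, 0.1800, 0.0900)

Δω = ω₁−ω₀ = (-0.00148571, 0.02220000, 0.06304000)
gyro term ω₀×Iω₀ = (0.0252, 0.1134, 0.0112)
τ = I·(Δω/dt) + ω₀×(Iω₀) = (0.0200, 0.1800, 0.0900)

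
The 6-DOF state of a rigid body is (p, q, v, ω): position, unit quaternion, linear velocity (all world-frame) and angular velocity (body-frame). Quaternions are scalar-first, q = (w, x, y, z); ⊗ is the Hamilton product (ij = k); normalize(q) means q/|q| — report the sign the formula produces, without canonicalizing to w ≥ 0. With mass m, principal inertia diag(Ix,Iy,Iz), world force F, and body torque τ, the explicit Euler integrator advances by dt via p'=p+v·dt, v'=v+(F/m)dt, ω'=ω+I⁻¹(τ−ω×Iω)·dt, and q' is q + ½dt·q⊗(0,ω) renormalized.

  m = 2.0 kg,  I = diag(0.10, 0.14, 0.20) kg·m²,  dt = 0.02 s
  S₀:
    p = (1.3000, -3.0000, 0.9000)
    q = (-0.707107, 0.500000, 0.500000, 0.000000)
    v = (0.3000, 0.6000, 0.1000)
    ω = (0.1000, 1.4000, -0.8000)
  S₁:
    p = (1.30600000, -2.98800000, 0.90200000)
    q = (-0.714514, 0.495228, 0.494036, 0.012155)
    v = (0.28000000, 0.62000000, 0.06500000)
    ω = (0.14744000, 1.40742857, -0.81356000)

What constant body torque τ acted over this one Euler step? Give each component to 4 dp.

τ = (0.1700, 0.0600, -0.1300)

Δω = ω₁−ω₀ = (0.04744000, 0.00742857, -0.01356000)
gyro term ω₀×Iω₀ = (-0.0672, 0.0080, 0.0056)
I·α + gyro = (0.1700, 0.0600, -0.1300)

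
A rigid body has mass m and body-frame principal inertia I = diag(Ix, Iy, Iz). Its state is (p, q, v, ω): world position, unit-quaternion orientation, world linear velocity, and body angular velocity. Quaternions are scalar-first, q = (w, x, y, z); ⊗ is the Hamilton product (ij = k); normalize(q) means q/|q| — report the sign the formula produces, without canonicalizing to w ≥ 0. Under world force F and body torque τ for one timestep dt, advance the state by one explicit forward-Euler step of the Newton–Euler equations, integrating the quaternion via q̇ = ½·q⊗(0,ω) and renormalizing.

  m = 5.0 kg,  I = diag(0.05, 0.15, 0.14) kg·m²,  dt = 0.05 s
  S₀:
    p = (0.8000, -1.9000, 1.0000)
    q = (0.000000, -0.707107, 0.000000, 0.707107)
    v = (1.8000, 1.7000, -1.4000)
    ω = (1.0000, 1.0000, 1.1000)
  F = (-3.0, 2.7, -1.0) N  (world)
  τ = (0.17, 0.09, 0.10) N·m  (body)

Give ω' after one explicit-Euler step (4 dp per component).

gyro term ω×Iω = (-0.0110, -0.0990, 0.1000)
angular accel α = (3.6200, 1.2600, 0.0000)
new body rate ω' = (1.1810, 1.0630, 1.1000)

ω' = (1.1810, 1.0630, 1.1000)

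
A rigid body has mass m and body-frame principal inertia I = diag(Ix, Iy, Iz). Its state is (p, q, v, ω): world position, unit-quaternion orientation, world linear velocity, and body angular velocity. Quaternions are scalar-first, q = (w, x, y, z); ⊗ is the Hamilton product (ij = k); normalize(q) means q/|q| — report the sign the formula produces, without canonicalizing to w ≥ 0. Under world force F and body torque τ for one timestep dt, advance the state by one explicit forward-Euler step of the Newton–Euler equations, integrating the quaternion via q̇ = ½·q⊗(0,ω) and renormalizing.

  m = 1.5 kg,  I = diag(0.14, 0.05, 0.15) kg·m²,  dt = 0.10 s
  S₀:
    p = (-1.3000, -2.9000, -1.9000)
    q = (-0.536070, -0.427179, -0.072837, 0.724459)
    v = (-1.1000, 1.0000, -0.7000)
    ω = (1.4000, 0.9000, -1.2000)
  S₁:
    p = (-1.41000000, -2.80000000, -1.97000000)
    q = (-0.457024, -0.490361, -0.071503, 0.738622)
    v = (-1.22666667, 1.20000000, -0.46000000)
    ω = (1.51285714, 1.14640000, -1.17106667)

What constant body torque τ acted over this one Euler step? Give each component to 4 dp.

ω₁ − ω₀ = (0.11285714, 0.24640000, 0.02893333)
τ = I·(Δω/dt) + ω₀×(Iω₀) = (0.0500, 0.1400, -0.0700)

τ = (0.0500, 0.1400, -0.0700)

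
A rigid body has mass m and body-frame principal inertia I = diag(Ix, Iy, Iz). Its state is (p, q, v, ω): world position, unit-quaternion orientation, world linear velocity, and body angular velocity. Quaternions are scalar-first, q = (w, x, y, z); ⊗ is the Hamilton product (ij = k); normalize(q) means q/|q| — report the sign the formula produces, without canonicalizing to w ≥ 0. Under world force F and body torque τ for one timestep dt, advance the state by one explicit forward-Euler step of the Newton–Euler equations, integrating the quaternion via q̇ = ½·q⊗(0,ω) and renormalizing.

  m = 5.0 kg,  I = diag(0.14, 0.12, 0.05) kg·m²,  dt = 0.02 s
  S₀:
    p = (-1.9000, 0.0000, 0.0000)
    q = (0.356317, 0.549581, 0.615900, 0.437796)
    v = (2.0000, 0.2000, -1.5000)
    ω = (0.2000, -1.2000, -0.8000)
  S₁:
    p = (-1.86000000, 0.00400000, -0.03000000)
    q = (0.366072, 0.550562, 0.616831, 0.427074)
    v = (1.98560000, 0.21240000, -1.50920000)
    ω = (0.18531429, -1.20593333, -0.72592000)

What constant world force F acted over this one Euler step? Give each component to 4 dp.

v₁ − v₀ = (-0.01440000, 0.01240000, -0.00920000)
applied force F = (-3.6000, 3.1000, -2.3000)

F = (-3.6000, 3.1000, -2.3000)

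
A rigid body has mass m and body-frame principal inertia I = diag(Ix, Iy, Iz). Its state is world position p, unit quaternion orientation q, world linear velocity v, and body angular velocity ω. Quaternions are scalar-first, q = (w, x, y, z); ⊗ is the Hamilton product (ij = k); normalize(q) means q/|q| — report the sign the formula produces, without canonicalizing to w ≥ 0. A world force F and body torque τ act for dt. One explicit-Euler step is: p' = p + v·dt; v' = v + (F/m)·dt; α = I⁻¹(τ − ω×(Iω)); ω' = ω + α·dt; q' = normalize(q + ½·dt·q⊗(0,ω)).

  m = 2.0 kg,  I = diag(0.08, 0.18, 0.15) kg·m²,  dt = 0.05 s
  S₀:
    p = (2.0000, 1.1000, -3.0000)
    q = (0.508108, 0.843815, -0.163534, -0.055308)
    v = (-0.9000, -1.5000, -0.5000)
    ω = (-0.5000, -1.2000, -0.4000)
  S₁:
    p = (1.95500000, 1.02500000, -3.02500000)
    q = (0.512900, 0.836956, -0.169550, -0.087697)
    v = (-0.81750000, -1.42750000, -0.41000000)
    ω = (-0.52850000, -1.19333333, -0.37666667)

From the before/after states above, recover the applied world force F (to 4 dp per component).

F = (3.3000, 2.9000, 3.6000)

Δv = v₁−v₀ = (0.08250000, 0.07250000, 0.09000000)
m·(v₁−v₀)/dt = (3.3000, 2.9000, 3.6000)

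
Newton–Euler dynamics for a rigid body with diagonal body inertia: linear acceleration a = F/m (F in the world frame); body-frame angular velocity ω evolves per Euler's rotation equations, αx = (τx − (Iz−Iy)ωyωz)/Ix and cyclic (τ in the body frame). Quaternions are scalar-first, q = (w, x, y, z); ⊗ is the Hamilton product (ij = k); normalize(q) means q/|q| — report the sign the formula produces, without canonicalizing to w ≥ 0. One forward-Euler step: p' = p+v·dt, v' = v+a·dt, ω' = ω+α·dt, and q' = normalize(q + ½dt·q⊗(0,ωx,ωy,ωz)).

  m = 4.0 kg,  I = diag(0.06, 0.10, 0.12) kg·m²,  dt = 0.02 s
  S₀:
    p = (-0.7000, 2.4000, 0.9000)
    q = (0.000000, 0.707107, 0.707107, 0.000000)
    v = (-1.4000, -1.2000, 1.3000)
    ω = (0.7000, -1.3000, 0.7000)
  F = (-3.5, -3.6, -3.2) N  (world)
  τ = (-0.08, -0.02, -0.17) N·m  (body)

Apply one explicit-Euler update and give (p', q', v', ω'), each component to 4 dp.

p' = (-0.7280, 2.3760, 0.9260)
q' = (0.0042, 0.7120, 0.7021, -0.0141)
v' = (-1.4175, -1.2180, 1.2840)
ω' = (0.6794, -1.2981, 0.6777)

angular accel α = (-1.0300, 0.0940, -1.1133)
ω + α·dt = (0.6794, -1.2981, 0.6777)
Hamilton product q⊗(0,ω) = (0.4242642, 0.4949749, -0.4949749, -1.4142140)
q + ½dt·q⊗(0,ω), renormalized = (0.0042, 0.7120, 0.7021, -0.0141)
a = F/m = (-0.8750, -0.9000, -0.8000)
p + v·dt = (-0.7280, 2.3760, 0.9260)
v' = v + a·dt = (-1.4175, -1.2180, 1.2840)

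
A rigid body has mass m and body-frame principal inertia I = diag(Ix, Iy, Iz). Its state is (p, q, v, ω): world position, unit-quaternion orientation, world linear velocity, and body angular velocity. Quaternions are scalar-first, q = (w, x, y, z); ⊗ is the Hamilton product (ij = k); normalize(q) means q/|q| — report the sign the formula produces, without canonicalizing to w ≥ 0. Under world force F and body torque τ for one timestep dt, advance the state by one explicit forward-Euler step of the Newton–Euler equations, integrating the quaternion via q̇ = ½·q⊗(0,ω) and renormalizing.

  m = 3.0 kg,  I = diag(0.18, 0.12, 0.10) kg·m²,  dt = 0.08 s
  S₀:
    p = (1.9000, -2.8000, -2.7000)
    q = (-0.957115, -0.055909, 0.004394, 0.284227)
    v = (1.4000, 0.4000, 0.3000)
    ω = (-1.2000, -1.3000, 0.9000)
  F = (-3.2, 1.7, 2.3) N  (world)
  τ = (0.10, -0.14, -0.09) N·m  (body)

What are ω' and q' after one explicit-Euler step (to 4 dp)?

ω' = (-1.1660, -1.3357, 0.9029)
q' = (-0.9668, 0.0050, 0.0424, 0.2521)

ω×(Iω) gyroscopic = (0.0234, -0.0864, -0.0936)
α = I⁻¹(τ − ω×Iω) = (0.4256, -0.4467, 0.0360)
ω + α·dt = (-1.1660, -1.3357, 0.9029)
Hamilton product q⊗(0,ω) = (-0.3171829, 1.5219877, 0.9534952, -0.7834490)
q' = normalize(q + ½dt·q⊗(0,ω)) = (-0.9668, 0.0050, 0.0424, 0.2521)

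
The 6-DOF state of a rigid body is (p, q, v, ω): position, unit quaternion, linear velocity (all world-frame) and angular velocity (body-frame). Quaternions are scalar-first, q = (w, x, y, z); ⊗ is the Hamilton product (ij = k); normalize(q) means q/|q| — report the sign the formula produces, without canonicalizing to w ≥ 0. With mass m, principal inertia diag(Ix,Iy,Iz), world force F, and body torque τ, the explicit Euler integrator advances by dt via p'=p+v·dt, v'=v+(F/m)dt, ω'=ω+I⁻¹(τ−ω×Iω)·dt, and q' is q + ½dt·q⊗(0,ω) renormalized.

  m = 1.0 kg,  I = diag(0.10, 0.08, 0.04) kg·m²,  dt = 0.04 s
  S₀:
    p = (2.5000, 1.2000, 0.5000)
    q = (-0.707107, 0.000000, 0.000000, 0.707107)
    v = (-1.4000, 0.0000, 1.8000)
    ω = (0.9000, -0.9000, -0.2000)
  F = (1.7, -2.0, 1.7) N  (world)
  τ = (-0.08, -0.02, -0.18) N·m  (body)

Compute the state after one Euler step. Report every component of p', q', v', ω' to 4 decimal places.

ω×(Iω) gyroscopic = (-0.0072, -0.0108, 0.0162)
(τ − ω×Iω)/I = (-0.7280, -0.1150, -4.9050)
new body rate ω' = (0.8709, -0.9046, -0.3962)
2q̇ = q⊗(0,ω) = (0.1414214, 0.0000000, 1.2727926, 0.1414214)
q + ½dt·q⊗(0,ω), renormalized = (-0.7040, 0.0000, 0.0254, 0.7097)
a = (1.7000, -2.0000, 1.7000)
p + v·dt = (2.4440, 1.2000, 0.5720)
v + (F/m)dt = (-1.3320, -0.0800, 1.8680)

p' = (2.4440, 1.2000, 0.5720)
q' = (-0.7040, 0.0000, 0.0254, 0.7097)
v' = (-1.3320, -0.0800, 1.8680)
ω' = (0.8709, -0.9046, -0.3962)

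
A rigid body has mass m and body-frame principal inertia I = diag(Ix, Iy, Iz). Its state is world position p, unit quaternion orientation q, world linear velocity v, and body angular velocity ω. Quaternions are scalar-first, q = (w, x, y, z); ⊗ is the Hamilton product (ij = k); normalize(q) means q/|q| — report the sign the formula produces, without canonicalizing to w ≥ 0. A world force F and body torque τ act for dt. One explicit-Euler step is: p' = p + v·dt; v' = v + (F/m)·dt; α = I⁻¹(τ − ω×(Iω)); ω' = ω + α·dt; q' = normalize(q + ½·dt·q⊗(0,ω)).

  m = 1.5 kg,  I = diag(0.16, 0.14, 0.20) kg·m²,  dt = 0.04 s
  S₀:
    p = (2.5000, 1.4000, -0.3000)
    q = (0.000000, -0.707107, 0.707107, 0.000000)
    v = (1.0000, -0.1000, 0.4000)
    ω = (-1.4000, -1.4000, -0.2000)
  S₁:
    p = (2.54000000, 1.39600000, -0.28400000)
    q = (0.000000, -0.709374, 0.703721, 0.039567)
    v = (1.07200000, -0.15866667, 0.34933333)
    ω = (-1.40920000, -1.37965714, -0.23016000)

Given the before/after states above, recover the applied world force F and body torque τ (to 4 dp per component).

velocity change Δv = (0.07200000, -0.05866667, -0.05066667)
F = m·Δv/dt = (2.7000, -2.2000, -1.9000)
rate change Δω = (-0.00920000, 0.02034286, -0.03016000)
gyro term ω₀×Iω₀ = (0.0168, -0.0112, -0.0392)
τ = I·(Δω/dt) + ω₀×(Iω₀) = (-0.0200, 0.0600, -0.1900)

F = (2.7000, -2.2000, -1.9000)
τ = (-0.0200, 0.0600, -0.1900)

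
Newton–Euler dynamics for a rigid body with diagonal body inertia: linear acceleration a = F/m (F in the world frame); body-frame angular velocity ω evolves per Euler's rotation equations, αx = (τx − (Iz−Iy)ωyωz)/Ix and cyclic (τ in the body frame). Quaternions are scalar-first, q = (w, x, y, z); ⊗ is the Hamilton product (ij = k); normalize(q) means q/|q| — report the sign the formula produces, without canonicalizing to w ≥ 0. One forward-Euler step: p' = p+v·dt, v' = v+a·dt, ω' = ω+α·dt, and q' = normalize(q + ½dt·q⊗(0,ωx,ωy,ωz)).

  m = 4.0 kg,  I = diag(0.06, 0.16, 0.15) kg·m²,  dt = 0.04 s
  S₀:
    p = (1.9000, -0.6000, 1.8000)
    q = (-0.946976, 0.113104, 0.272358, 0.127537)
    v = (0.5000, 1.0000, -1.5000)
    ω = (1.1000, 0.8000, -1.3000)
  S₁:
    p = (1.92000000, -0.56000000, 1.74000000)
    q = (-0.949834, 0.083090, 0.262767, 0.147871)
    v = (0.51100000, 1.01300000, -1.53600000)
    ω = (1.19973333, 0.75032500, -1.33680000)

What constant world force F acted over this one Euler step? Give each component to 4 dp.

F = (1.1000, 1.3000, -3.6000)

velocity change Δv = (0.01100000, 0.01300000, -0.03600000)
F = m·Δv/dt = (1.1000, 1.3000, -3.6000)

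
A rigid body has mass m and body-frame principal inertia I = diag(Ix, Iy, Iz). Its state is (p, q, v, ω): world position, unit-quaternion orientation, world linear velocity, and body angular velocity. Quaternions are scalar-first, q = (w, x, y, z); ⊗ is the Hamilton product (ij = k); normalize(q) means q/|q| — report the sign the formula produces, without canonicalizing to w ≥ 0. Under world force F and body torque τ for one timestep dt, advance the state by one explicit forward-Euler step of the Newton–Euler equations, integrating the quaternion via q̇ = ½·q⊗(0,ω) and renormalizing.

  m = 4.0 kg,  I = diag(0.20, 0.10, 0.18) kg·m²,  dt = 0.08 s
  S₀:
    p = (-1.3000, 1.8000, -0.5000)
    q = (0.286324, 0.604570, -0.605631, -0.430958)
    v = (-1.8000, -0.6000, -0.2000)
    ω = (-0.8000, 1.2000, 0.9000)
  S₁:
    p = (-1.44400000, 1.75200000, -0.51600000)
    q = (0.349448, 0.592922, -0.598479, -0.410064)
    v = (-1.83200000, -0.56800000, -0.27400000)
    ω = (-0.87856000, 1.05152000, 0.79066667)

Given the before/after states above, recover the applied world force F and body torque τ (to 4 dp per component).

F = (-1.6000, 1.6000, -3.7000)
τ = (-0.1100, -0.2000, -0.1500)

Δv = v₁−v₀ = (-0.03200000, 0.03200000, -0.07400000)
applied force F = (-1.6000, 1.6000, -3.7000)
Δω = ω₁−ω₀ = (-0.07856000, -0.14848000, -0.10933333)
applied torque τ = (-0.1100, -0.2000, -0.1500)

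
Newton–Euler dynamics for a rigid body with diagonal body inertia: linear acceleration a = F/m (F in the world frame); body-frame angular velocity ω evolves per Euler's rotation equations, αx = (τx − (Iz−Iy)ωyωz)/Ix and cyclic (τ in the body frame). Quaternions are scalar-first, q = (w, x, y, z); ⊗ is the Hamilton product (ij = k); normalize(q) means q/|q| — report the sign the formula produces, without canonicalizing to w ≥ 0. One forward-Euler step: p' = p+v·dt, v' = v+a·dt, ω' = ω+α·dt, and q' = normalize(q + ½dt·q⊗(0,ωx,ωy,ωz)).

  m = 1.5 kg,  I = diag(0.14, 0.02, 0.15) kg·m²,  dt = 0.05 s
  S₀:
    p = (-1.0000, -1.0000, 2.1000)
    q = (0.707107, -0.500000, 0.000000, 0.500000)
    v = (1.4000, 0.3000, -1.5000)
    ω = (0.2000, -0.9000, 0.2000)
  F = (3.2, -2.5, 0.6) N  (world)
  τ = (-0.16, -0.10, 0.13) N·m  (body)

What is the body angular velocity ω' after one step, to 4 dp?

angular accel α = (-0.9757, -4.9800, 0.7227)
ω + α·dt = (0.1512, -1.1490, 0.2361)

ω' = (0.1512, -1.1490, 0.2361)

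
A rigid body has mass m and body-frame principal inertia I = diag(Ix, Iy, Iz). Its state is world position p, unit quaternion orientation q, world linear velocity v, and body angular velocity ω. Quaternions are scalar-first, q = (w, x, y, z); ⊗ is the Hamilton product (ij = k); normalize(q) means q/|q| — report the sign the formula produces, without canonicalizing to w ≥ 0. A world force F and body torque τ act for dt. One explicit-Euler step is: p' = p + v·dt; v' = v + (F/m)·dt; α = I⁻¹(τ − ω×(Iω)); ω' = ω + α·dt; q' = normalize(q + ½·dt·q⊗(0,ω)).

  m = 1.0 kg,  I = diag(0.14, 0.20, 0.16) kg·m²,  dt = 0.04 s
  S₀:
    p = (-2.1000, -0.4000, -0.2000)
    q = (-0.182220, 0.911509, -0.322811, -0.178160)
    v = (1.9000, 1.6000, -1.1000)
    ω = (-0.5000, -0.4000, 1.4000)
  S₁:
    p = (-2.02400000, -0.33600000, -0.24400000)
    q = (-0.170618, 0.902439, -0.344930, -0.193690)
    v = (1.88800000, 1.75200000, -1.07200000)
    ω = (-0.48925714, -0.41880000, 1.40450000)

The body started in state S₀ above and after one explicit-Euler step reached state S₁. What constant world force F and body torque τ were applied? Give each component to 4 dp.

ω₁ − ω₀ = (0.01074286, -0.01880000, 0.00450000)
applied torque τ = (0.0600, -0.0800, 0.0300)
Δv = v₁−v₀ = (-0.01200000, 0.15200000, 0.02800000)
m·(v₁−v₀)/dt = (-0.3000, 3.8000, 0.7000)

F = (-0.3000, 3.8000, 0.7000)
τ = (0.0600, -0.0800, 0.0300)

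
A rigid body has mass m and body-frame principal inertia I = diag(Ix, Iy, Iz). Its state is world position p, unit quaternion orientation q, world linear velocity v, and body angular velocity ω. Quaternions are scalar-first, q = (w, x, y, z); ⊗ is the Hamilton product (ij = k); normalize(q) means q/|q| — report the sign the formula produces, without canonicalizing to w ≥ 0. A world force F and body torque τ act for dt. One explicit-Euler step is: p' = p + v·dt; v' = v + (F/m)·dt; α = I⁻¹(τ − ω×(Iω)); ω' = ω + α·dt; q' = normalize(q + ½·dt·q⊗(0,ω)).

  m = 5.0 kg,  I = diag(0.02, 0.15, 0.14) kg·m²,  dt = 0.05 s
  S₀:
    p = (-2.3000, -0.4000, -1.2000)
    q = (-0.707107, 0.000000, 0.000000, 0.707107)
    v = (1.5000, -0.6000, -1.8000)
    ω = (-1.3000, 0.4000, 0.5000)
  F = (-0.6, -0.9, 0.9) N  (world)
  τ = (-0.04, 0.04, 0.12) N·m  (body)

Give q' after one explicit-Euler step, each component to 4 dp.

q⊗(0,ω) = (-0.3535535, 0.6363963, -1.2020819, -0.3535535)
updated quaternion q' = (-0.7155, 0.0159, -0.0300, 0.6978)

q' = (-0.7155, 0.0159, -0.0300, 0.6978)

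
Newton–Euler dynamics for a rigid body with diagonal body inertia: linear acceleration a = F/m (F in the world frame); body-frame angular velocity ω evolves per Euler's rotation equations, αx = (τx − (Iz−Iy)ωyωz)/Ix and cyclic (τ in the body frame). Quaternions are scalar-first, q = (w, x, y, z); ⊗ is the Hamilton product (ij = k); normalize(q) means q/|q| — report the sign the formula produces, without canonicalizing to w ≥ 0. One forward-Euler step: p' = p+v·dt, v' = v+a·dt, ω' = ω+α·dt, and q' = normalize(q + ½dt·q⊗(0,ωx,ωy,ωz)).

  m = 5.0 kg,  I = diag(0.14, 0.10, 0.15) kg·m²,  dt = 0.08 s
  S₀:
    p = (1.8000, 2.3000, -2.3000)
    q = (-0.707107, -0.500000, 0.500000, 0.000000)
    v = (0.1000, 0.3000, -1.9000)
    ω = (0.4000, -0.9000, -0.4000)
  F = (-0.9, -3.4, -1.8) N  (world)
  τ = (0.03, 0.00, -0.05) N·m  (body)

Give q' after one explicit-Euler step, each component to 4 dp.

q⊗(0,ω) = (0.6500000, -0.4828428, 0.4363963, 0.5328428)
q' = normalize(q + ½dt·q⊗(0,ω)) = (-0.6805, -0.5188, 0.5170, 0.0213)

q' = (-0.6805, -0.5188, 0.5170, 0.0213)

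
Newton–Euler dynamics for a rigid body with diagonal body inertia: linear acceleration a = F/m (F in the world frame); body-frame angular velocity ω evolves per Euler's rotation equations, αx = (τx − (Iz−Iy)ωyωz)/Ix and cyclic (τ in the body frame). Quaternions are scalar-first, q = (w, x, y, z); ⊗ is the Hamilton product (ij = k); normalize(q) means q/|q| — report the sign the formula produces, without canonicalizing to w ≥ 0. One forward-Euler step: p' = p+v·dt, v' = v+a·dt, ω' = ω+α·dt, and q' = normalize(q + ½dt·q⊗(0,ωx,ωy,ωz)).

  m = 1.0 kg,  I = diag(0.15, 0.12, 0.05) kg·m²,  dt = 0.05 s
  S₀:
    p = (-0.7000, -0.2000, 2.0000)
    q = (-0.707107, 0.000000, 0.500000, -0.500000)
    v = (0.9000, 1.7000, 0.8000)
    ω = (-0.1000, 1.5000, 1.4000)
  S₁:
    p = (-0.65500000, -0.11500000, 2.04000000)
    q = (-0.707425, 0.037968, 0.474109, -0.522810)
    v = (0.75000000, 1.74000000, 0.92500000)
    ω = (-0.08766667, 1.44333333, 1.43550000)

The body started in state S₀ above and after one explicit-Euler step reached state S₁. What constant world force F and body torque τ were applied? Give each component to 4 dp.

Δv = v₁−v₀ = (-0.15000000, 0.04000000, 0.12500000)
m·(v₁−v₀)/dt = (-3.0000, 0.8000, 2.5000)
ω₁ − ω₀ = (0.01233333, -0.05666667, 0.03550000)
τ = I·(Δω/dt) + ω₀×(Iω₀) = (-0.1100, -0.1500, 0.0400)

F = (-3.0000, 0.8000, 2.5000)
τ = (-0.1100, -0.1500, 0.0400)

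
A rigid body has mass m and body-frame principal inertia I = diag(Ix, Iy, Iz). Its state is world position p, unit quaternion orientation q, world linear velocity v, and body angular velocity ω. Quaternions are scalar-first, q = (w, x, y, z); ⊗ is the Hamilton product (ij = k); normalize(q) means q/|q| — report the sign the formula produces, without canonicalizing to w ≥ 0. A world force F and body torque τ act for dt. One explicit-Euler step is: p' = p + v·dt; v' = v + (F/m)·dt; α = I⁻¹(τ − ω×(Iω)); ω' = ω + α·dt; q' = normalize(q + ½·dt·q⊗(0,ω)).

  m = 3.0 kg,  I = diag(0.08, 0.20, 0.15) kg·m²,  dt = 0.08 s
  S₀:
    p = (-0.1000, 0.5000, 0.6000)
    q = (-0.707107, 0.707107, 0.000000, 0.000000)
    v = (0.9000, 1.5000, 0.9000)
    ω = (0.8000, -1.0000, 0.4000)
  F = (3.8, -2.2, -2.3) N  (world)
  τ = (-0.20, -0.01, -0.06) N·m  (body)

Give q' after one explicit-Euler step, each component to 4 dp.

q' = (-0.7287, 0.6835, 0.0169, -0.0395)

q⊗(0,ω) = (-0.5656856, -0.5656856, 0.4242642, -0.9899498)
updated quaternion q' = (-0.7287, 0.6835, 0.0169, -0.0395)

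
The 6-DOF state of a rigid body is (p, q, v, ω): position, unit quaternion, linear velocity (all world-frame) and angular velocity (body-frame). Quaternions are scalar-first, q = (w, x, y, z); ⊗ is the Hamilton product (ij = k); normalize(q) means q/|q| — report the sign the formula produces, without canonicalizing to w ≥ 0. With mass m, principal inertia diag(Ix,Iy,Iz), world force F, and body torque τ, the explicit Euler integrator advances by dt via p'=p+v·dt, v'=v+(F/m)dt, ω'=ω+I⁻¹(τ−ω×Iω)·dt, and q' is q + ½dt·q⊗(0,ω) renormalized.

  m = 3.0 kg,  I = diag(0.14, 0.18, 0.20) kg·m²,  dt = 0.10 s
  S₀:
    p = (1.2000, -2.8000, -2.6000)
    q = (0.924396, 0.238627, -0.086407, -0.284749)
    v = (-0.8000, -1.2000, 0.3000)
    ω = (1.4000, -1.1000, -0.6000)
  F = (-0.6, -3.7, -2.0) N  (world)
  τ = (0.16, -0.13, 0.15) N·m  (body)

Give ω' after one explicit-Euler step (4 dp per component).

ω' = (1.5049, -1.2002, -0.4942)

(τ − ω×Iω)/I = (1.0486, -1.0022, 1.0580)
ω' = ω + α·dt = (1.5049, -1.2002, -0.4942)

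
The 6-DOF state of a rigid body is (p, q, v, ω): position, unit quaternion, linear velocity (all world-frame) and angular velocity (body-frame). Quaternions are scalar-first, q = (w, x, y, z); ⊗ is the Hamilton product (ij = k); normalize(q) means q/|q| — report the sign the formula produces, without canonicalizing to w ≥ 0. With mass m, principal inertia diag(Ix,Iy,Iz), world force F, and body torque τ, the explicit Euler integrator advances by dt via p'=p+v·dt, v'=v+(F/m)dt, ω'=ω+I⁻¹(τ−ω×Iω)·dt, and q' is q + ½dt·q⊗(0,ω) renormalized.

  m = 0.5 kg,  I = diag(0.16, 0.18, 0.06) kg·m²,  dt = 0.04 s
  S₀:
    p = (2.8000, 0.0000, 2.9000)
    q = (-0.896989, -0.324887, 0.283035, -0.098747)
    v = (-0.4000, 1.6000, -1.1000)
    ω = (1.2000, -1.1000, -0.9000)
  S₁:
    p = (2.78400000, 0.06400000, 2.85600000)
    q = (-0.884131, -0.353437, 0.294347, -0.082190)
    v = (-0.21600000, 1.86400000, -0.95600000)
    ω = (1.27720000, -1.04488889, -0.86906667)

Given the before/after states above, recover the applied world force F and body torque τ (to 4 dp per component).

ω₁ − ω₀ = (0.07720000, 0.05511111, 0.03093333)
precession coupling = (-0.1188, -0.1080, -0.0264)
I·α + gyro = (0.1900, 0.1400, 0.0200)
Δv = v₁−v₀ = (0.18400000, 0.26400000, 0.14400000)
m·(v₁−v₀)/dt = (2.3000, 3.3000, 1.8000)

F = (2.3000, 3.3000, 1.8000)
τ = (0.1900, 0.1400, 0.0200)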